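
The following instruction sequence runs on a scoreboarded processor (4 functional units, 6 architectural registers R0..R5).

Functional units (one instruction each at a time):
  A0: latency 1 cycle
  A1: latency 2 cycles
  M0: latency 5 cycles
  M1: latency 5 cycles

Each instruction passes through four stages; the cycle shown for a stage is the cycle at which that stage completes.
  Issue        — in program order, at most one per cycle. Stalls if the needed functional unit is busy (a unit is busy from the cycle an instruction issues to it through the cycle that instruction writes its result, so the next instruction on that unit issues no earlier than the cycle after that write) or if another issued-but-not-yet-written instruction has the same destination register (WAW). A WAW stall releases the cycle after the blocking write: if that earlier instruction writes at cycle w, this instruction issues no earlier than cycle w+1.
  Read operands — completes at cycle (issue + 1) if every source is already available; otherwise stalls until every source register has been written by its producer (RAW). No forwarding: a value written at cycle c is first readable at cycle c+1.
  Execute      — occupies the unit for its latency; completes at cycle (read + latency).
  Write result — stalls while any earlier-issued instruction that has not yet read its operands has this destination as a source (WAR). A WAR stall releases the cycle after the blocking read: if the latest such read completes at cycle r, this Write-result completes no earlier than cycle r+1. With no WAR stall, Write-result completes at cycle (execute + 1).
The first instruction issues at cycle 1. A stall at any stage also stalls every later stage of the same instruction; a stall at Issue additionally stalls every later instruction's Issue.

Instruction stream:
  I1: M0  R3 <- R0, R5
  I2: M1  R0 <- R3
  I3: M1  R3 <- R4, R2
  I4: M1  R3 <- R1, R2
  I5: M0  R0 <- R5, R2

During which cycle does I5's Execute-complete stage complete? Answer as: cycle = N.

  I1 | 1 | 2 | 7 | 8
  I2 | 2 | 9 | 14 | 15   RAW R3: wait I1 write@8
  I3 | 16 | 17 | 22 | 23   struct: M1 busy until I2 writes@15
  I4 | 24 | 25 | 30 | 31   struct: M1 busy until I3 writes@23
  I5 | 25 | 26 | 31 | 32

cycle = 31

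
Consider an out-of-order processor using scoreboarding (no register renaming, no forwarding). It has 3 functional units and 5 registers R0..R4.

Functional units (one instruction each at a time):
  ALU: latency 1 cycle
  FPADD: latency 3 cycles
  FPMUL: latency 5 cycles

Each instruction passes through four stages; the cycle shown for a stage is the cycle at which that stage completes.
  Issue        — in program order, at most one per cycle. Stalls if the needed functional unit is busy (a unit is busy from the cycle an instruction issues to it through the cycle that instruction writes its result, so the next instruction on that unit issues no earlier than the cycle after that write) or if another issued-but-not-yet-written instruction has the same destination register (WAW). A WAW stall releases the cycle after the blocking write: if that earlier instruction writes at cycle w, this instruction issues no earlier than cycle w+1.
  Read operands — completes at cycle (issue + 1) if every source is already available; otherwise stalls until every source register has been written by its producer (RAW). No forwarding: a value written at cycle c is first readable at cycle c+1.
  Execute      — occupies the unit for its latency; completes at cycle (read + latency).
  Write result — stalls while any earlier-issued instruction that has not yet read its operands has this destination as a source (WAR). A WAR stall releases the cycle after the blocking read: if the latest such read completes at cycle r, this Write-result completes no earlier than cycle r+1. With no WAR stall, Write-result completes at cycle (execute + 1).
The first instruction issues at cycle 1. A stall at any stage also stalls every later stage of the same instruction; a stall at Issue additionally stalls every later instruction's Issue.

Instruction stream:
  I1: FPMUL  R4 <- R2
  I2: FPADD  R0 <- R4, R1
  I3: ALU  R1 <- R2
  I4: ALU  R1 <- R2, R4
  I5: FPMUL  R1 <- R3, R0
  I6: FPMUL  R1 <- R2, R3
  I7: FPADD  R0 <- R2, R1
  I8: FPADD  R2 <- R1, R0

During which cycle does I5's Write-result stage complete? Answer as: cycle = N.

cycle = 22

cycle 1: I1 issues→FPMUL
cycle 2: I1 reads, I2 issues→FPADD
cycle 3: I3 issues→ALU
cycle 4: I3 reads
cycle 5: I3 exec-done
cycle 7: I1 exec-done
cycle 8: I1 writes R4
cycle 9: I2 reads
cycle 10: I3 writes R1
cycle 11: I4 issues→ALU
cycle 12: I2 exec-done, I4 reads
cycle 13: I2 writes R0, I4 exec-done
cycle 14: I4 writes R1
cycle 15: I5 issues→FPMUL
cycle 16: I5 reads
cycle 21: I5 exec-done
cycle 22: I5 writes R1
cycle 23: I6 issues→FPMUL
cycle 24: I6 reads, I7 issues→FPADD
cycle 29: I6 exec-done
cycle 30: I6 writes R1
cycle 31: I7 reads
cycle 34: I7 exec-done
cycle 35: I7 writes R0
cycle 36: I8 issues→FPADD
cycle 37: I8 reads
cycle 40: I8 exec-done
cycle 41: I8 writes R2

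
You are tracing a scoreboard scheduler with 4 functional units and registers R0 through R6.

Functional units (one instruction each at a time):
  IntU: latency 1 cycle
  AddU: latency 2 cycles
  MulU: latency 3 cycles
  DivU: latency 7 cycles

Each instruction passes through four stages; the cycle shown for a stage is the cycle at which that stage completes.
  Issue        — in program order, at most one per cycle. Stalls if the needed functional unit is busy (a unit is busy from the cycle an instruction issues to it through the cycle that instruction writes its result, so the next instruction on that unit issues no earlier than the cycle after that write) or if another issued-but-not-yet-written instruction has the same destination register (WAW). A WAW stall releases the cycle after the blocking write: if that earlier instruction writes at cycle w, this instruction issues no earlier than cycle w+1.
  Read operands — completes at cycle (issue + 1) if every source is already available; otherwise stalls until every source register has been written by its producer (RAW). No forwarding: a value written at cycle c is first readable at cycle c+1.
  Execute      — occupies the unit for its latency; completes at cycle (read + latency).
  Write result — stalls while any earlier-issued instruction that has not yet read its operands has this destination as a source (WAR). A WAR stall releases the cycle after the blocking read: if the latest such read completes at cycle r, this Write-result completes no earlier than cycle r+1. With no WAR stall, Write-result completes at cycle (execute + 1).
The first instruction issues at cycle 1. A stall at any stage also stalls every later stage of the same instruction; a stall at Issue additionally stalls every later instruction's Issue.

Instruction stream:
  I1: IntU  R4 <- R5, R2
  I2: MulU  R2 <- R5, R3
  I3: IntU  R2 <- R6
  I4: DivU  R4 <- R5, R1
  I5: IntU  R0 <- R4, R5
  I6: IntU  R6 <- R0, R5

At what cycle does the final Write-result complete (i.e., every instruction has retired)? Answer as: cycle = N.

I1: IS=1 RO=2 EX=3 WR=4
I2: IS=2 RO=3 EX=6 WR=7
I3: IS=8 RO=9 EX=10 WR=11  [WAW R2: wait I2 write@7]
I4: IS=9 RO=10 EX=17 WR=18
I5: IS=12 RO=19 EX=20 WR=21  [struct: IntU busy until I3 writes@11; RAW R4: wait I4 write@18]
I6: IS=22 RO=23 EX=24 WR=25  [struct: IntU busy until I5 writes@21]

cycle = 25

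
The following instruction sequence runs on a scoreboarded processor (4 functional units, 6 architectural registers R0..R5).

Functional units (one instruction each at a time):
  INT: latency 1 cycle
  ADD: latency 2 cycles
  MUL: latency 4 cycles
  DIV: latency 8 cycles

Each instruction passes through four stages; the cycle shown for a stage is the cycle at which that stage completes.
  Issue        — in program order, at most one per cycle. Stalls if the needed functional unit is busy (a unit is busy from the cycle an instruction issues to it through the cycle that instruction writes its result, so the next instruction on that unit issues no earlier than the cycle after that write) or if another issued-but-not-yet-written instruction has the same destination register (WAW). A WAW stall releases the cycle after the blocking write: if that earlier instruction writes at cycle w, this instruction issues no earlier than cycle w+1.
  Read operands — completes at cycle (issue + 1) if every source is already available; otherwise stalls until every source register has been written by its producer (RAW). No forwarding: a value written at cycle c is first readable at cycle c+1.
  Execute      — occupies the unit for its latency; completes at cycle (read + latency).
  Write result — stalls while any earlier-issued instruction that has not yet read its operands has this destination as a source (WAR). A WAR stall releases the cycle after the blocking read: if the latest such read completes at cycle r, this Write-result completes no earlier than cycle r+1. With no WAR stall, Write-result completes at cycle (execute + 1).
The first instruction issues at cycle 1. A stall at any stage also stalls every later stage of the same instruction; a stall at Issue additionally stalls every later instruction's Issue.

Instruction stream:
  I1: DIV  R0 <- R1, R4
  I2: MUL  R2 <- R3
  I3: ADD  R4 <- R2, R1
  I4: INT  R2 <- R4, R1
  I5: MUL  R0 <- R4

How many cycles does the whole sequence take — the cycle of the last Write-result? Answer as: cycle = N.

cycle = 18

  I1 | 1 | 2 | 10 | 11
  I2 | 2 | 3 | 7 | 8
  I3 | 3 | 9 | 11 | 12   RAW R2: wait I2 write@8
  I4 | 9 | 13 | 14 | 15   WAW R2: wait I2 write@8 · RAW R4: wait I3 write@12
  I5 | 12 | 13 | 17 | 18   WAW R0: wait I1 write@11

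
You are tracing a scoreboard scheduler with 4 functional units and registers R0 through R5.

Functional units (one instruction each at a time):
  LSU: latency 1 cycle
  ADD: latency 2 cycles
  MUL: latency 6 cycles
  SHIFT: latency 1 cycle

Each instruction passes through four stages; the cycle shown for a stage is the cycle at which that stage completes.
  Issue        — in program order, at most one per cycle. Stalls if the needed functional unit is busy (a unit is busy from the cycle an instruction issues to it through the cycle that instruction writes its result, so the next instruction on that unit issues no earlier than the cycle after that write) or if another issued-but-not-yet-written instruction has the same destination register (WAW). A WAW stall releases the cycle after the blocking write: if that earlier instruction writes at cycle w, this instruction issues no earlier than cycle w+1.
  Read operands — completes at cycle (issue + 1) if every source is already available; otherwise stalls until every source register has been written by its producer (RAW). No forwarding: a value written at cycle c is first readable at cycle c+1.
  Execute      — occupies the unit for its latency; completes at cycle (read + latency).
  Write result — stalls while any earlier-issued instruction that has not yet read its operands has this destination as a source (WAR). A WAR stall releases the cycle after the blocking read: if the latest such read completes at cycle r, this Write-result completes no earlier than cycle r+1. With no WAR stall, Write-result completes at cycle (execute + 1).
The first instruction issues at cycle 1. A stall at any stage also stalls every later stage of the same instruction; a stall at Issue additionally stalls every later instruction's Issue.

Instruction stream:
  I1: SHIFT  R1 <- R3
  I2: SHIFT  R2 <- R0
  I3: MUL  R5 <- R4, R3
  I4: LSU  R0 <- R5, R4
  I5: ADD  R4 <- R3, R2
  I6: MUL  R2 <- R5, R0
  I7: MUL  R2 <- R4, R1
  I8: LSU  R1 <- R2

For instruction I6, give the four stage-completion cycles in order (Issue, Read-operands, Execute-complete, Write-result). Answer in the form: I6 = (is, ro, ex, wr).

I6 = (15, 18, 24, 25)

1) issue 1, read 2, done 3, write 4
2) issue 5, read 6, done 7, write 8  <struct: SHIFT busy until I1 writes@4>
3) issue 6, read 7, done 13, write 14
4) issue 7, read 15, done 16, write 17  <RAW R5: wait I3 write@14>
5) issue 8, read 9, done 11, write 16  <WAR R4: wait I4 read@15>
6) issue 15, read 18, done 24, write 25  <struct: MUL busy until I3 writes@14 / RAW R0: wait I4 write@17>
7) issue 26, read 27, done 33, write 34  <struct: MUL busy until I6 writes@25>
8) issue 27, read 35, done 36, write 37  <RAW R2: wait I7 write@34>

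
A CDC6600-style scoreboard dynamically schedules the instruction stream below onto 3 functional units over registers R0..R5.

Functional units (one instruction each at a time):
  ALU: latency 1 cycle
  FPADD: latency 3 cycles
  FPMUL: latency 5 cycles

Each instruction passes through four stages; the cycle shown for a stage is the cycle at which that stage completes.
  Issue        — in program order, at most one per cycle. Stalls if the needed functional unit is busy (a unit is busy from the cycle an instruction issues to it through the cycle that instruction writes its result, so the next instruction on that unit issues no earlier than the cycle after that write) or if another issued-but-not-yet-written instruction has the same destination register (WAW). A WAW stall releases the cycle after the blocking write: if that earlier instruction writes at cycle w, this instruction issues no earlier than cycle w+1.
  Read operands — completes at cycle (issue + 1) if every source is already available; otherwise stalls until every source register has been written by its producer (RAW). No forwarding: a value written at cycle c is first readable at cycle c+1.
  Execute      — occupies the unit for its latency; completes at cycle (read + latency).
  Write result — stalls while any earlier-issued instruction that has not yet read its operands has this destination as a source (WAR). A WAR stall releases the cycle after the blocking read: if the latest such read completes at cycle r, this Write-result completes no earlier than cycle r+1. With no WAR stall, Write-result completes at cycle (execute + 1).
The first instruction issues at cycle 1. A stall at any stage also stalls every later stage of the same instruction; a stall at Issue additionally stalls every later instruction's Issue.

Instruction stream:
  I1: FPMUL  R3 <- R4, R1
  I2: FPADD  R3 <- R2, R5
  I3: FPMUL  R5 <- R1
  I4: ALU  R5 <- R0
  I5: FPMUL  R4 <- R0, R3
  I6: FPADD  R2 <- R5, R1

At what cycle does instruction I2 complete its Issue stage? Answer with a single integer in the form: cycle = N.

cycle = 9

cycle 1: issue I1 (FPMUL)
cycle 2: I1 read-ops
cycle 7: I1 finished on FPMUL
cycle 8: I1→R3
cycle 9: issue I2 (FPADD)
cycle 10: I2 read-ops · issue I3 (FPMUL)
cycle 11: I3 read-ops
cycle 13: I2 finished on FPADD
cycle 14: I2→R3
cycle 16: I3 finished on FPMUL
cycle 17: I3→R5
cycle 18: issue I4 (ALU)
cycle 19: I4 read-ops · issue I5 (FPMUL)
cycle 20: I4 finished on ALU · I5 read-ops · issue I6 (FPADD)
cycle 21: I4→R5
cycle 22: I6 read-ops
cycle 25: I5 finished on FPMUL · I6 finished on FPADD
cycle 26: I5→R4 · I6→R2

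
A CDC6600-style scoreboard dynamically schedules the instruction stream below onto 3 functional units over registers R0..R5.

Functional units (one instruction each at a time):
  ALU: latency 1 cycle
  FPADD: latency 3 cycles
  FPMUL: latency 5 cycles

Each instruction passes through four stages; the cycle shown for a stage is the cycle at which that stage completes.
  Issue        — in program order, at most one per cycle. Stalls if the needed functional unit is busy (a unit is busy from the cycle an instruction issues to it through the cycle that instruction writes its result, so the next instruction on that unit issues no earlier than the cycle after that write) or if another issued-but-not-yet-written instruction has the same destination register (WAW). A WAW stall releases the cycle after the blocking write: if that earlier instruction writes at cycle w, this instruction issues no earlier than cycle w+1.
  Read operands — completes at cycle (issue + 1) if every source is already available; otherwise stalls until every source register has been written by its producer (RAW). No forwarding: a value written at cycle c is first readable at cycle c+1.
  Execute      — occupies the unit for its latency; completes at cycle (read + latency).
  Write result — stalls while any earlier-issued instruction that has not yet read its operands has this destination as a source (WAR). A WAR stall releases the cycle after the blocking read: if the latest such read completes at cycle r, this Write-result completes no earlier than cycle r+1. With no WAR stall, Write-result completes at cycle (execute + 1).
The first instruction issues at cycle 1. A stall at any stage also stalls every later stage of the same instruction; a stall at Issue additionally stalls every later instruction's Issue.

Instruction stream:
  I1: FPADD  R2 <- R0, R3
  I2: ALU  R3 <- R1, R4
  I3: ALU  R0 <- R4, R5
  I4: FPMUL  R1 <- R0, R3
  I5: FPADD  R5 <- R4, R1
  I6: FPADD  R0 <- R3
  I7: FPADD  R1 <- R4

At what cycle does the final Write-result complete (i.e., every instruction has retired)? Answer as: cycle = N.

cycle = 33

I1: IS=1 RO=2 EX=5 WR=6
I2: IS=2 RO=3 EX=4 WR=5
I3: IS=6 RO=7 EX=8 WR=9  [struct: ALU busy until I2 writes@5]
I4: IS=7 RO=10 EX=15 WR=16  [RAW R0: wait I3 write@9]
I5: IS=8 RO=17 EX=20 WR=21  [RAW R1: wait I4 write@16]
I6: IS=22 RO=23 EX=26 WR=27  [struct: FPADD busy until I5 writes@21]
I7: IS=28 RO=29 EX=32 WR=33  [struct: FPADD busy until I6 writes@27]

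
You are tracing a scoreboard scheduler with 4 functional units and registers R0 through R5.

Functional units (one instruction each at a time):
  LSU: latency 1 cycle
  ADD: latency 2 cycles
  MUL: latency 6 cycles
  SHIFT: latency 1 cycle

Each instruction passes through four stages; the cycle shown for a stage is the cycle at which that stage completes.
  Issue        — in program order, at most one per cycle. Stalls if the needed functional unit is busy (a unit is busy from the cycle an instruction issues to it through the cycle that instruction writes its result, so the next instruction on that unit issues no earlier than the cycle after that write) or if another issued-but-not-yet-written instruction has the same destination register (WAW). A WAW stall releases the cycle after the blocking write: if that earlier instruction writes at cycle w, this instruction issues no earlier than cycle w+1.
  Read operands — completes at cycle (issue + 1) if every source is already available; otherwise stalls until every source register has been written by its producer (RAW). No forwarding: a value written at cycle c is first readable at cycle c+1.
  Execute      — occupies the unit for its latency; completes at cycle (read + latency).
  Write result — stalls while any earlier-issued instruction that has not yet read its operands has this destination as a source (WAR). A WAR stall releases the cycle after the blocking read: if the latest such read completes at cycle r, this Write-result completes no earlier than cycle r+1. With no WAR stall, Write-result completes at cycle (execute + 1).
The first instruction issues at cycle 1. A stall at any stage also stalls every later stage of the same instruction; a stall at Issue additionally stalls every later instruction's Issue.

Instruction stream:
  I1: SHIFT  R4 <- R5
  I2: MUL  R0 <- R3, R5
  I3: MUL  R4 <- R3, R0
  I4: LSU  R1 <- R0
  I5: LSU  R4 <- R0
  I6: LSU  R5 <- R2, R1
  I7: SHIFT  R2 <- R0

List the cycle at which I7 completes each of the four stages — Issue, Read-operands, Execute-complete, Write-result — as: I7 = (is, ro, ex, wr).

1) issue 1, read 2, done 3, write 4
2) issue 2, read 3, done 9, write 10
3) issue 11, read 12, done 18, write 19  <struct: MUL busy until I2 writes@10>
4) issue 12, read 13, done 14, write 15
5) issue 20, read 21, done 22, write 23  <WAW R4: wait I3 write@19>
6) issue 24, read 25, done 26, write 27  <struct: LSU busy until I5 writes@23>
7) issue 25, read 26, done 27, write 28

I7 = (25, 26, 27, 28)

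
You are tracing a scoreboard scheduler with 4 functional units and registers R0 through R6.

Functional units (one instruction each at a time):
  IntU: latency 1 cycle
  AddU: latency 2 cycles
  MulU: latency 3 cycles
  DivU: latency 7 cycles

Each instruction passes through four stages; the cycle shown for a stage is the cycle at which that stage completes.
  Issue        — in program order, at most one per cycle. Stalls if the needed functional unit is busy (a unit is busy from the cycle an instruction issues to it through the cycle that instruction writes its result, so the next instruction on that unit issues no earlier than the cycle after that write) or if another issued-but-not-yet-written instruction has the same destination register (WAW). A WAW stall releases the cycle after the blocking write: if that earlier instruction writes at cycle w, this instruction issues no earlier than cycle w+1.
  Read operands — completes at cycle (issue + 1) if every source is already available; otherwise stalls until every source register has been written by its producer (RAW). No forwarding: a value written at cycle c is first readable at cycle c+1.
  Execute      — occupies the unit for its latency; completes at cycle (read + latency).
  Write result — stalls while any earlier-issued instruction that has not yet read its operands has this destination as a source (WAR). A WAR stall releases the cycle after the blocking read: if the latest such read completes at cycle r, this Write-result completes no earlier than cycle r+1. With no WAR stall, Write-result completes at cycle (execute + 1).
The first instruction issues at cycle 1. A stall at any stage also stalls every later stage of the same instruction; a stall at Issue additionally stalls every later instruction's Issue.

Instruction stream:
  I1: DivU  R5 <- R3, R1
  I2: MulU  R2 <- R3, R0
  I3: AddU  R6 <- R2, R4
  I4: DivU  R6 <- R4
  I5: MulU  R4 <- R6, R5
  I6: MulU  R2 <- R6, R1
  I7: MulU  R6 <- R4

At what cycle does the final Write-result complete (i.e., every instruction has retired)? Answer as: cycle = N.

cycle = 38

1) issue 1, read 2, done 9, write 10
2) issue 2, read 3, done 6, write 7
3) issue 3, read 8, done 10, write 11  <RAW R2: wait I2 write@7>
4) issue 12, read 13, done 20, write 21  <WAW R6: wait I3 write@11>
5) issue 13, read 22, done 25, write 26  <RAW R6: wait I4 write@21>
6) issue 27, read 28, done 31, write 32  <struct: MulU busy until I5 writes@26>
7) issue 33, read 34, done 37, write 38  <struct: MulU busy until I6 writes@32>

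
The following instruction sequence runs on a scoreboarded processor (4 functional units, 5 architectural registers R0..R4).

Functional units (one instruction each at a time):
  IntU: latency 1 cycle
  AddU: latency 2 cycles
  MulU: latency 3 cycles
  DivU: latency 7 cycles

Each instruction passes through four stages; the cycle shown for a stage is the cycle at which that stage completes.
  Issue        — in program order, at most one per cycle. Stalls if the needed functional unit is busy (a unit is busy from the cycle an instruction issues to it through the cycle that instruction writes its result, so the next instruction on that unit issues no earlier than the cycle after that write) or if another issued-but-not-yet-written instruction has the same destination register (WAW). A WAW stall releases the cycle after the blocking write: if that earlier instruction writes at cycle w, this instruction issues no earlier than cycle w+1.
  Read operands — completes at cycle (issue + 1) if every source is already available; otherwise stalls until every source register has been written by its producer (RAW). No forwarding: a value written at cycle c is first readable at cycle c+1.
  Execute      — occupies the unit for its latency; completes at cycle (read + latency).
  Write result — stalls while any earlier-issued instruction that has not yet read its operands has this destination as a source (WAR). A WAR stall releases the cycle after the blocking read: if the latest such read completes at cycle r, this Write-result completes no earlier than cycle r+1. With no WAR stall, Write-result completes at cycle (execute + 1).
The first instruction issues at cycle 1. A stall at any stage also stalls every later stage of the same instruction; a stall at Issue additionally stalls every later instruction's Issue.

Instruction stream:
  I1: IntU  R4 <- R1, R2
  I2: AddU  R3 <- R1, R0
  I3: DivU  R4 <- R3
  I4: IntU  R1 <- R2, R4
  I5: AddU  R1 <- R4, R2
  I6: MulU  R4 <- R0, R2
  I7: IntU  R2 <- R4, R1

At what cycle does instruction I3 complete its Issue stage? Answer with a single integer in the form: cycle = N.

I1: IS=1 RO=2 EX=3 WR=4
I2: IS=2 RO=3 EX=5 WR=6
I3: IS=5 RO=7 EX=14 WR=15  [WAW R4: wait I1 write@4; RAW R3: wait I2 write@6]
I4: IS=6 RO=16 EX=17 WR=18  [RAW R4: wait I3 write@15]
I5: IS=19 RO=20 EX=22 WR=23  [WAW R1: wait I4 write@18]
I6: IS=20 RO=21 EX=24 WR=25
I7: IS=21 RO=26 EX=27 WR=28  [RAW R4: wait I6 write@25]

cycle = 5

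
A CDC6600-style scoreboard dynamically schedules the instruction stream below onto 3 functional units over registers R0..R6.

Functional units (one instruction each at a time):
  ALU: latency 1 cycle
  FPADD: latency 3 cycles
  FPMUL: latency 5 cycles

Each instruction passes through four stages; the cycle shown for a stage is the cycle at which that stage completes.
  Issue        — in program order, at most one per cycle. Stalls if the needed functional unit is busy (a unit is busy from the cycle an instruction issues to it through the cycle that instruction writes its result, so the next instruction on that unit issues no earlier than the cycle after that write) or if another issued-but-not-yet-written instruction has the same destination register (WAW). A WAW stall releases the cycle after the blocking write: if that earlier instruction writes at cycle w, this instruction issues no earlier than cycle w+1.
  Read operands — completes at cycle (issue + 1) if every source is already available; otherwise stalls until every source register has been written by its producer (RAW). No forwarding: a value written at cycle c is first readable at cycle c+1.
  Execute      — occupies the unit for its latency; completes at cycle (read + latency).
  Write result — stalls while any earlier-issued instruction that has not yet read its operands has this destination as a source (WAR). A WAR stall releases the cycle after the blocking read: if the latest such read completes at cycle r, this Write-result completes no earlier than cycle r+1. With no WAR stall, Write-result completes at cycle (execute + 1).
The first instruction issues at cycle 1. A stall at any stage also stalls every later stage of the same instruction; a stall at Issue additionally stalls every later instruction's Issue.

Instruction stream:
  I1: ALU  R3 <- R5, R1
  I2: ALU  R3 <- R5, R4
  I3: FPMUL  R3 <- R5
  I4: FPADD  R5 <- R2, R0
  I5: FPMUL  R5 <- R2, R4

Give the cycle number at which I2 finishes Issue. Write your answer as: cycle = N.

cycle = 5

1) issue 1, read 2, done 3, write 4
2) issue 5, read 6, done 7, write 8  <struct: ALU busy until I1 writes@4>
3) issue 9, read 10, done 15, write 16  <WAW R3: wait I2 write@8>
4) issue 10, read 11, done 14, write 15
5) issue 17, read 18, done 23, write 24  <struct: FPMUL busy until I3 writes@16>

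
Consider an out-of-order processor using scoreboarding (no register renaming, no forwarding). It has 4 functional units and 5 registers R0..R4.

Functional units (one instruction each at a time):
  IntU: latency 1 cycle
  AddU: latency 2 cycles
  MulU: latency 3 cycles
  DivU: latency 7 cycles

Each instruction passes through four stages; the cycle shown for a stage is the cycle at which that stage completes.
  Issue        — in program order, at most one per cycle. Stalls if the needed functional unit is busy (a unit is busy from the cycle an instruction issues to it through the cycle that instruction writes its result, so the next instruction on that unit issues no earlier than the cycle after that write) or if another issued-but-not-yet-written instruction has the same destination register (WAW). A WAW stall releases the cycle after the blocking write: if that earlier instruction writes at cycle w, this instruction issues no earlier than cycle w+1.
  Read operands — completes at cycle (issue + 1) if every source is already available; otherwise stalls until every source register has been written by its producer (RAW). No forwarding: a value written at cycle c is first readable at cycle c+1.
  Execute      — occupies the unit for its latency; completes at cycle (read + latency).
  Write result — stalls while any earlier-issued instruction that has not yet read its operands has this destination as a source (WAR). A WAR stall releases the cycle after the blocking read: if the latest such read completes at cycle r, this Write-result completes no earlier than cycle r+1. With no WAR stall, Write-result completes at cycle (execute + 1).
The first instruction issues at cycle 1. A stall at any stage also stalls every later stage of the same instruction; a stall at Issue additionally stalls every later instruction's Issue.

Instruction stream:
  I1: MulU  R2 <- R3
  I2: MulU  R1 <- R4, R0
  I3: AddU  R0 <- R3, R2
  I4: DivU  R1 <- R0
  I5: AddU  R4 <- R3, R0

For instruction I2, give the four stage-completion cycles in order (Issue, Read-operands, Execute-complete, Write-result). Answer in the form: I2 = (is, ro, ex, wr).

cycle 1: I1 dispatched to MulU
cycle 2: I1 operands ready
cycle 5: I1 complete
cycle 6: R2←I1
cycle 7: I2 dispatched to MulU
cycle 8: I2 operands ready; I3 dispatched to AddU
cycle 9: I3 operands ready
cycle 11: I2 complete; I3 complete
cycle 12: R1←I2; R0←I3
cycle 13: I4 dispatched to DivU
cycle 14: I4 operands ready; I5 dispatched to AddU
cycle 15: I5 operands ready
cycle 17: I5 complete
cycle 18: R4←I5
cycle 21: I4 complete
cycle 22: R1←I4

I2 = (7, 8, 11, 12)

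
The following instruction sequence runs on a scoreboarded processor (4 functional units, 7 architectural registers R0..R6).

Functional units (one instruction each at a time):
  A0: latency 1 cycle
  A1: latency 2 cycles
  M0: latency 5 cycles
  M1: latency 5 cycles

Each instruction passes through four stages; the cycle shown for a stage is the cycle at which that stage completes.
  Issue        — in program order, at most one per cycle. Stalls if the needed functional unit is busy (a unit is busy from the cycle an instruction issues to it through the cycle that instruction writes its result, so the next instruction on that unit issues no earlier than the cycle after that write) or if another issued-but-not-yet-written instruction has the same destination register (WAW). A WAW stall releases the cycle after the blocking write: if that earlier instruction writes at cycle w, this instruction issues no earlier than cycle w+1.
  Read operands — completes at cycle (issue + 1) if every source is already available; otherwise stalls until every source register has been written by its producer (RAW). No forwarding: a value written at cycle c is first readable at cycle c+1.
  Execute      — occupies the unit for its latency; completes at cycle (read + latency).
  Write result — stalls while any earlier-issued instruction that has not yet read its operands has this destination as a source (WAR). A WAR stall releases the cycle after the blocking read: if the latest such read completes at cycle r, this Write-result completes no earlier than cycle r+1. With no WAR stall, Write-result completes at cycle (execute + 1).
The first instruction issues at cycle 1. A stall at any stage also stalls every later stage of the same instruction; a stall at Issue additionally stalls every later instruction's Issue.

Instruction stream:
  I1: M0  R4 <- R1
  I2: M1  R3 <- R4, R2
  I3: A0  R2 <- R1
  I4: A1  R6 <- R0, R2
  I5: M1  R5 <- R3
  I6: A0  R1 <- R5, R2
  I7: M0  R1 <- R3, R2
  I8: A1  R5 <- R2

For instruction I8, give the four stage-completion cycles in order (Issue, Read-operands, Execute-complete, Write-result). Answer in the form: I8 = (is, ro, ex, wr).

I1: IS=1 RO=2 EX=7 WR=8
I2: IS=2 RO=9 EX=14 WR=15  [RAW R4: wait I1 write@8]
I3: IS=3 RO=4 EX=5 WR=10  [WAR R2: wait I2 read@9]
I4: IS=4 RO=11 EX=13 WR=14  [RAW R2: wait I3 write@10]
I5: IS=16 RO=17 EX=22 WR=23  [struct: M1 busy until I2 writes@15]
I6: IS=17 RO=24 EX=25 WR=26  [RAW R5: wait I5 write@23]
I7: IS=27 RO=28 EX=33 WR=34  [WAW R1: wait I6 write@26]
I8: IS=28 RO=29 EX=31 WR=32

I8 = (28, 29, 31, 32)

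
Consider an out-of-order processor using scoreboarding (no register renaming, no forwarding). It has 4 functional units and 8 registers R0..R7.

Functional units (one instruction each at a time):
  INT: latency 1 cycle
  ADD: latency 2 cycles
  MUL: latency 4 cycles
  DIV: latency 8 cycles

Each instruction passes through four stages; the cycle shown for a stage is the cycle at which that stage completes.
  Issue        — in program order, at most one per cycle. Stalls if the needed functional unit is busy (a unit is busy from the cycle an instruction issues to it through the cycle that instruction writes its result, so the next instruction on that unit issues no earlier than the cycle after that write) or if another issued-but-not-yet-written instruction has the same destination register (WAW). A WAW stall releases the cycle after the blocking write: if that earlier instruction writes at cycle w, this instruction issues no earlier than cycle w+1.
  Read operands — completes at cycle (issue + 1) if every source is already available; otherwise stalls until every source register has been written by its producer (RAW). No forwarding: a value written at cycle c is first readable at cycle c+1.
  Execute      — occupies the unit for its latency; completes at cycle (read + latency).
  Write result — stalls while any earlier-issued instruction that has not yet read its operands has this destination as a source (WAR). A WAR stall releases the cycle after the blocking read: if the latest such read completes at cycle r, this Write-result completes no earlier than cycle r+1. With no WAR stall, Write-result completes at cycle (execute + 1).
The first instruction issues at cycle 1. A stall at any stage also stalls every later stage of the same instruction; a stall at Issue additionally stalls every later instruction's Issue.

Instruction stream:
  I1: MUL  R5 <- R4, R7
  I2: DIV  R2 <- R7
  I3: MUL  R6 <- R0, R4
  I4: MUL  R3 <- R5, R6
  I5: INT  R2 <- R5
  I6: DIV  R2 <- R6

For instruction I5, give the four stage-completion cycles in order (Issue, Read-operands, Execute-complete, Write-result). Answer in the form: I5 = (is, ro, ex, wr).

I5 = (16, 17, 18, 19)

cycle 1: I1 issues→MUL
cycle 2: I1 reads; I2 issues→DIV
cycle 3: I2 reads
cycle 6: I1 exec-done
cycle 7: I1 writes R5
cycle 8: I3 issues→MUL
cycle 9: I3 reads
cycle 11: I2 exec-done
cycle 12: I2 writes R2
cycle 13: I3 exec-done
cycle 14: I3 writes R6
cycle 15: I4 issues→MUL
cycle 16: I4 reads; I5 issues→INT
cycle 17: I5 reads
cycle 18: I5 exec-done
cycle 19: I5 writes R2
cycle 20: I4 exec-done; I6 issues→DIV
cycle 21: I4 writes R3; I6 reads
cycle 29: I6 exec-done
cycle 30: I6 writes R2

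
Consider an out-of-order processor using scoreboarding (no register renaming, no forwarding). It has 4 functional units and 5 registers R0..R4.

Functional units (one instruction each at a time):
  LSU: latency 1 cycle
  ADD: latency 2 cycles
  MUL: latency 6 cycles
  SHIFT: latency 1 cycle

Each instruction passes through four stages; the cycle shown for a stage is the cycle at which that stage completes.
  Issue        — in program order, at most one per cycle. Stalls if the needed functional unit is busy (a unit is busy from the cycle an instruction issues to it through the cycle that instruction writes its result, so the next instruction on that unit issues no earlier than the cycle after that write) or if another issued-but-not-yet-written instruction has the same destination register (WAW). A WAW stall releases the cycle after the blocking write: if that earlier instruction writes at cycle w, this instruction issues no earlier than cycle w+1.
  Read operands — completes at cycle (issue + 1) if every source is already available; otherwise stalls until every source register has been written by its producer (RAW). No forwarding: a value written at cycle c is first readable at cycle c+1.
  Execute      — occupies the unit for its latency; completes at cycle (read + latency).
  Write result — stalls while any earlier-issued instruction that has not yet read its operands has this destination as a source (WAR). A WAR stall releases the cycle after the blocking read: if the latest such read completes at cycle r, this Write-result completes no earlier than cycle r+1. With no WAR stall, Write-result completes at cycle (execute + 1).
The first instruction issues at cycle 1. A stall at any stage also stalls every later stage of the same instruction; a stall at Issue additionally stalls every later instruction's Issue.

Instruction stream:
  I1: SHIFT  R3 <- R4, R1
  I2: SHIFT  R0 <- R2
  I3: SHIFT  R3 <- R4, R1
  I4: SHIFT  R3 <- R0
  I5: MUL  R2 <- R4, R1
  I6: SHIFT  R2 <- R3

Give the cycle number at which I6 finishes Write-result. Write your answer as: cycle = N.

t=1  I1 issues→SHIFT
t=2  I1 reads
t=3  I1 exec-done
t=4  I1 writes R3
t=5  I2 issues→SHIFT
t=6  I2 reads
t=7  I2 exec-done
t=8  I2 writes R0
t=9  I3 issues→SHIFT
t=10  I3 reads
t=11  I3 exec-done
t=12  I3 writes R3
t=13  I4 issues→SHIFT
t=14  I4 reads; I5 issues→MUL
t=15  I4 exec-done; I5 reads
t=16  I4 writes R3
t=21  I5 exec-done
t=22  I5 writes R2
t=23  I6 issues→SHIFT
t=24  I6 reads
t=25  I6 exec-done
t=26  I6 writes R2

cycle = 26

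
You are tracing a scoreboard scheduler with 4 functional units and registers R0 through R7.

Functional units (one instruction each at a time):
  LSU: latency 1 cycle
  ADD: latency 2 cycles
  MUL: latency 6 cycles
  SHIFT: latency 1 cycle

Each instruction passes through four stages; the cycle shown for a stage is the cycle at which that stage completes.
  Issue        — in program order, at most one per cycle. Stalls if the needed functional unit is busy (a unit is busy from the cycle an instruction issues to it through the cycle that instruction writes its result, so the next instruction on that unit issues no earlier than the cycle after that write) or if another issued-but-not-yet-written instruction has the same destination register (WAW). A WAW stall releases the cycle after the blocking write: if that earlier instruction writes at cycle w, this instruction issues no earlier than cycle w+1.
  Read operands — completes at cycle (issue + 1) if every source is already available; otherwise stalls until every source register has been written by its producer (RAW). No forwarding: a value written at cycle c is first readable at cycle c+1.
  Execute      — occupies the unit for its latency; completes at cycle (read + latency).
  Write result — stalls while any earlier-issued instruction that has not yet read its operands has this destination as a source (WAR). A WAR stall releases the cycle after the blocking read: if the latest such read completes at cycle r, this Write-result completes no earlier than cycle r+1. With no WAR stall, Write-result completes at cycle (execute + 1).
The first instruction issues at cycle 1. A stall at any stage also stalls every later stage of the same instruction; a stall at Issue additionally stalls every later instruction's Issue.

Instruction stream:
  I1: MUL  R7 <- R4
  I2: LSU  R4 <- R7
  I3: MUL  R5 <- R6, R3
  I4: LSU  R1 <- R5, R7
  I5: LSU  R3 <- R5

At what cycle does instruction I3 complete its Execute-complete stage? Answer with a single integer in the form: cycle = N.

c1: I1→MUL
c2: I1 RO, I2→LSU
c8: I1 EX
c9: I1 WR R7
c10: I2 RO, I3→MUL
c11: I2 EX, I3 RO
c12: I2 WR R4
c13: I4→LSU
c17: I3 EX
c18: I3 WR R5
c19: I4 RO
c20: I4 EX
c21: I4 WR R1
c22: I5→LSU
c23: I5 RO
c24: I5 EX
c25: I5 WR R3

cycle = 17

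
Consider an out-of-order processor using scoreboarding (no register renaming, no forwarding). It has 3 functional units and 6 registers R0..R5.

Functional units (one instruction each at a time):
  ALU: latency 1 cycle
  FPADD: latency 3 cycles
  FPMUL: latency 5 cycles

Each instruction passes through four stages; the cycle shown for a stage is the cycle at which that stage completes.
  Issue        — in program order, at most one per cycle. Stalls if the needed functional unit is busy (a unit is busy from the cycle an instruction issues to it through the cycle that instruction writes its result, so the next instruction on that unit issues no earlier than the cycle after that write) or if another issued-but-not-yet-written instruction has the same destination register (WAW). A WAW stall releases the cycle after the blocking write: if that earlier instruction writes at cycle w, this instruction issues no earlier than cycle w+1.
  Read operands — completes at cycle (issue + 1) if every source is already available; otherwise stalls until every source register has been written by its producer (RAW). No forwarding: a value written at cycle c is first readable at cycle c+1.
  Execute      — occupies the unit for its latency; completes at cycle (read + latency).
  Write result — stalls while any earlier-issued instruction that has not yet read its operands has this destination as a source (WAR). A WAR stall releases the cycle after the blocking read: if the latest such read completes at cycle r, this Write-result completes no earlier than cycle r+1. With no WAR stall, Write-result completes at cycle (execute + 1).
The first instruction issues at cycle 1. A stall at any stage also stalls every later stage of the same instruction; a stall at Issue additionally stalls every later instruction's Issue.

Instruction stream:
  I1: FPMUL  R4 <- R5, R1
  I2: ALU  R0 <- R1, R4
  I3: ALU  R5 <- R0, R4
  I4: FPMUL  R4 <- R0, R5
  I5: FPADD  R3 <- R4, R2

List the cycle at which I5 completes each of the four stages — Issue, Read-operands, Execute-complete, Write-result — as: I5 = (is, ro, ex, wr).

cycle 1: I1 issues→FPMUL
cycle 2: I1 reads | I2 issues→ALU
cycle 7: I1 exec-done
cycle 8: I1 writes R4
cycle 9: I2 reads
cycle 10: I2 exec-done
cycle 11: I2 writes R0
cycle 12: I3 issues→ALU
cycle 13: I3 reads | I4 issues→FPMUL
cycle 14: I3 exec-done | I5 issues→FPADD
cycle 15: I3 writes R5
cycle 16: I4 reads
cycle 21: I4 exec-done
cycle 22: I4 writes R4
cycle 23: I5 reads
cycle 26: I5 exec-done
cycle 27: I5 writes R3

I5 = (14, 23, 26, 27)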